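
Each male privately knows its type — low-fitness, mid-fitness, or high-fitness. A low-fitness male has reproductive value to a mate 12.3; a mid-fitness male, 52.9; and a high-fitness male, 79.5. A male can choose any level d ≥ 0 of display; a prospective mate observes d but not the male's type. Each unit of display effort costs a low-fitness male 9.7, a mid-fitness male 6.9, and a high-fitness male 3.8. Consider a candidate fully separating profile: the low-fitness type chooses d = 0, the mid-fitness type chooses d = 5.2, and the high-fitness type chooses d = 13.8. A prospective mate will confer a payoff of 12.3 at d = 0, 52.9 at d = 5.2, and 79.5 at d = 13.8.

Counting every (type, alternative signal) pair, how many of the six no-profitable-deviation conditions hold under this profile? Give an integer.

5

High-fitness (own payoff 79.5 − 3.8×13.8 = 27.06): to d=0 gives 12.3 → no gain ✓; to d=5.2 gives 52.9 − 3.8×5.2 = 33.14 → profitable ✗.
Mid-fitness (own payoff 52.9 − 6.9×5.2 = 17.02): to d=0 gives 12.3 → no gain ✓; to d=13.8 gives 79.5 − 6.9×13.8 = -15.72 → no gain ✓.
Low-fitness (own payoff 12.3): to d=5.2 gives 52.9 − 9.7×5.2 = 2.46 → no gain ✓; to d=13.8 gives 79.5 − 9.7×13.8 = -54.36 → no gain ✓.
5 of the 6 constraints hold; not an equilibrium.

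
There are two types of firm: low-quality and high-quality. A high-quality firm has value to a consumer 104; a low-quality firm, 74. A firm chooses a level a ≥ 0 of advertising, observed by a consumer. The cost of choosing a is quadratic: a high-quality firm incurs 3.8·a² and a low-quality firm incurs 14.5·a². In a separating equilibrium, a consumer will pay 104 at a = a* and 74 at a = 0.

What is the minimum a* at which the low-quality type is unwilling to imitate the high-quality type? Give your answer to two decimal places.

The low-quality type at a = 0 receives 74; imitating at a* yields 104 − 14.5·a*².
Indifference: 74 = 104 − 14.5·a*², so a*² = (104 − 74) / 14.5 ≈ 2.0690.
a* = √2.0690 ≈ 1.44.

1.44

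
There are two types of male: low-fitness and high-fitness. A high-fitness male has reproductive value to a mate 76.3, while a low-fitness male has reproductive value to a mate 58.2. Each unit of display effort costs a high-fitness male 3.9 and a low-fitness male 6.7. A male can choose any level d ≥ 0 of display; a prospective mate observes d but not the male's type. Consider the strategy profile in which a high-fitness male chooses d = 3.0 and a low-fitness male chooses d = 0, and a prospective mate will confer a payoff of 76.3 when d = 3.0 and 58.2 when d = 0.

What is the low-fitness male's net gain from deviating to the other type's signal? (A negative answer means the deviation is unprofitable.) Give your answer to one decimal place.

Playing d = 0 the low-fitness male receives 58.2.
Deviating to d = 3.0 brings payment 76.3 at cost 6.7 × 3.0 = 20.1, netting 56.2.
Gain from deviating: 56.2 − 58.2 = -2.0.
The gain is negative, so the low-fitness type's incentive-compatibility constraint is satisfied.

-2.0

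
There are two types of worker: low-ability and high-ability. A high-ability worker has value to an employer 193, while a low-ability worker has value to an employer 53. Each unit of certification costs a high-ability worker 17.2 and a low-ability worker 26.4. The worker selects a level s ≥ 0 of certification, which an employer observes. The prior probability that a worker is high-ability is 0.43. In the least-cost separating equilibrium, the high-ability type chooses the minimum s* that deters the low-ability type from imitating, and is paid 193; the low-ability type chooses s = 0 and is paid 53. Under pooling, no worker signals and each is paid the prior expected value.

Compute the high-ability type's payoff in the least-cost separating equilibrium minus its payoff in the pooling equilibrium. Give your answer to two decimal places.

-11.41

Least-cost separating signal: s* solves 53 = 193 − 26.4·s*, so s* = (193 − 53)/26.4 ≈ 5.3030.
High-ability type's separating payoff: 193 − 17.2 × s* = 193 − 17.2 × (193 − 53)/26.4 = 193 − 2408/26.4 ≈ 101.7879.
Pooling payoff: 0.43 × 193 + 0.57 × 53 = 113.2.
Difference: 101.7879 − 113.2 = -11.4121, i.e. -11.41 to two decimal places.
The high-ability type would prefer the pooling outcome.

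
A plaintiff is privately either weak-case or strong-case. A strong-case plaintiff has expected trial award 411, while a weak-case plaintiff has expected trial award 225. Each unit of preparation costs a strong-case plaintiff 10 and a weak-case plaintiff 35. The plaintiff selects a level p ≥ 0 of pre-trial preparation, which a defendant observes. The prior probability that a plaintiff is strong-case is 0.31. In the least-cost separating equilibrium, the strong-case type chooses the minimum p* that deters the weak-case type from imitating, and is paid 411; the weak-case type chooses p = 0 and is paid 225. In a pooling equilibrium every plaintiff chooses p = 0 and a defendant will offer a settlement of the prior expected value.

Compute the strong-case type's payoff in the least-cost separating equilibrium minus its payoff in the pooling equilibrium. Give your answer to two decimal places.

75.20

Least-cost separating signal: p* solves 225 = 411 − 35·p*, so p* = (411 − 225)/35 ≈ 5.3143.
Strong-case type's separating payoff: 411 − 10 × p* = 411 − 10 × (411 − 225)/35 = 411 − 1860/35 ≈ 357.8571.
Pooling payoff: 0.31 × 411 + 0.69 × 225 = 282.66.
Difference: 357.8571 − 282.66 = 75.1971, i.e. 75.20 to two decimal places.
The strong-case type prefers to separate.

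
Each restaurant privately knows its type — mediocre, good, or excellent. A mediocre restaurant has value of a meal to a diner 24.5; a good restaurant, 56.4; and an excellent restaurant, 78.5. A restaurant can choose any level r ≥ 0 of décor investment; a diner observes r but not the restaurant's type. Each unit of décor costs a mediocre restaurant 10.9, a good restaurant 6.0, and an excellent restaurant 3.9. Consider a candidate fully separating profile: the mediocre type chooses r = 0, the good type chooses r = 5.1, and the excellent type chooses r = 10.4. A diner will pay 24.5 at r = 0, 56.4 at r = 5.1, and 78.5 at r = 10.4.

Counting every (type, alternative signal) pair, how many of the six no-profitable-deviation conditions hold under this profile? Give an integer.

6

Mediocre (own payoff 24.5): to r=5.1 gives 56.4 − 10.9×5.1 = 0.81 → no gain ✓; to r=10.4 gives 78.5 − 10.9×10.4 = -34.86 → no gain ✓.
Good (own payoff 56.4 − 6.0×5.1 = 25.8): to r=0 gives 24.5 → no gain ✓; to r=10.4 gives 78.5 − 6.0×10.4 = 16.1 → no gain ✓.
Excellent (own payoff 78.5 − 3.9×10.4 = 37.94): to r=0 gives 24.5 → no gain ✓; to r=5.1 gives 56.4 − 3.9×5.1 = 36.51 → no gain ✓.
6 of the 6 constraints hold; this profile is a separating equilibrium.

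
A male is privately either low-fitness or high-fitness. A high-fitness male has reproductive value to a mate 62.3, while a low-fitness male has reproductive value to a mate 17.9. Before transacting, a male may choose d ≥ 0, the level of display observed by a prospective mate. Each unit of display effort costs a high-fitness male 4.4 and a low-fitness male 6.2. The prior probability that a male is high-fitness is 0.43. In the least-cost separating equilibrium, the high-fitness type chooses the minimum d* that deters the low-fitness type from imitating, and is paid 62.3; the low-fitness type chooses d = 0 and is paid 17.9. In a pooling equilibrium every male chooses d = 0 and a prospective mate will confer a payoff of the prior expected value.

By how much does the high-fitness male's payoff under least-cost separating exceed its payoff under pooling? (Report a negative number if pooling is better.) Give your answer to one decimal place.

-6.2

Least-cost separating signal: d* solves 17.9 = 62.3 − 6.2·d*, so d* = (62.3 − 17.9)/6.2 ≈ 7.1613.
High-fitness type's separating payoff: 62.3 − 4.4 × d* = 62.3 − 4.4 × (62.3 − 17.9)/6.2 = 62.3 − 195.36/6.2 ≈ 30.790.
Pooling payoff: 0.43 × 62.3 + 0.57 × 17.9 = 36.992.
Difference: 30.790 − 36.992 = -6.202, i.e. -6.2 to one decimal place.
The high-fitness type would prefer the pooling outcome.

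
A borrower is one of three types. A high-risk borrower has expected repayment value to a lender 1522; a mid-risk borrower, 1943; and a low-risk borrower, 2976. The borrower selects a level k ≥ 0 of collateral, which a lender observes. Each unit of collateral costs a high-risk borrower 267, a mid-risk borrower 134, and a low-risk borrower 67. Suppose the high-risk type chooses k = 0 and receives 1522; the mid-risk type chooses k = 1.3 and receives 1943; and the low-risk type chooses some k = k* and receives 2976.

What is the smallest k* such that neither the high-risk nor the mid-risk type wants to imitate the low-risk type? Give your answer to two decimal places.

High-risk type (on-path payoff 1522) won't mimic when 1522 ≥ 2976 − 267·k*, i.e. k* ≥ 5.45.
Mid-risk type (on-path payoff 1943 − 134×1.3 = 1768.8) won't mimic when 1768.8 ≥ 2976 − 134·k*, i.e. k* ≥ 9.01.
Both must hold, so k* = max(5.45, 9.01) = 9.01. The mid-risk type's constraint binds.

9.01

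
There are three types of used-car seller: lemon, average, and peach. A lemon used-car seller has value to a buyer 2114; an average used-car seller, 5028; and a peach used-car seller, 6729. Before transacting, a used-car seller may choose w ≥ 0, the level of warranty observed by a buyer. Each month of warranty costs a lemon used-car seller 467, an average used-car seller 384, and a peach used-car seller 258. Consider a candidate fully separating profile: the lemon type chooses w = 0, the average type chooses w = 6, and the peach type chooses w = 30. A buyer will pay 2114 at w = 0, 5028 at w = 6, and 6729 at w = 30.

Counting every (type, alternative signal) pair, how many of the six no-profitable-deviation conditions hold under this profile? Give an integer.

3

Average (own payoff 5028 − 384×6 = 2724): to w=0 gives 2114 → no gain ✓; to w=30 gives 6729 − 384×30 = -4791 → no gain ✓.
Peach (own payoff 6729 − 258×30 = -1011): to w=0 gives 2114 → profitable ✗; to w=6 gives 5028 − 258×6 = 3480 → profitable ✗.
Lemon (own payoff 2114): to w=6 gives 5028 − 467×6 = 2226 → profitable ✗; to w=30 gives 6729 − 467×30 = -7281 → no gain ✓.
3 of the 6 constraints hold; not an equilibrium.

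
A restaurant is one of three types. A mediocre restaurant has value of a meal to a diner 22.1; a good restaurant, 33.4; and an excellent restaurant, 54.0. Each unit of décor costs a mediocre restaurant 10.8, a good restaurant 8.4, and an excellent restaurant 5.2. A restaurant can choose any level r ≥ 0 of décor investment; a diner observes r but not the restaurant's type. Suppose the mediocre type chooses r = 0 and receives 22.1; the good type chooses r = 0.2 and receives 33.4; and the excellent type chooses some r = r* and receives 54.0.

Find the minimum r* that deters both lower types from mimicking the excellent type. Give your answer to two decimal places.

Mediocre type (on-path payoff 22.1) won't mimic when 22.1 ≥ 54.0 − 10.8·r*, i.e. r* ≥ 2.95.
Good type (on-path payoff 33.4 − 8.4×0.2 = 31.72) won't mimic when 31.72 ≥ 54.0 − 8.4·r*, i.e. r* ≥ 2.65.
Both must hold, so r* = max(2.95, 2.65) = 2.95. The mediocre type's constraint binds.

2.95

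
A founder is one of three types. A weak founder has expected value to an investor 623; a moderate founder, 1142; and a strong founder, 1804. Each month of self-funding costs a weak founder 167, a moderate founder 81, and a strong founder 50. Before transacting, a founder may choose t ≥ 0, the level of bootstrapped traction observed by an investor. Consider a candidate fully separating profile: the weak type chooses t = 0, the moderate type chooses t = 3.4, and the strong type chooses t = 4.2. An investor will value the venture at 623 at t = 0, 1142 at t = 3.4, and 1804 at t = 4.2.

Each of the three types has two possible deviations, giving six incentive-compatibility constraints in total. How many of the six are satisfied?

Strong (own payoff 1804 − 50×4.2 = 1594): to t=0 gives 623 → no gain ✓; to t=3.4 gives 1142 − 50×3.4 = 972 → no gain ✓.
Moderate (own payoff 1142 − 81×3.4 = 866.6): to t=0 gives 623 → no gain ✓; to t=4.2 gives 1804 − 81×4.2 = 1463.8 → profitable ✗.
Weak (own payoff 623): to t=3.4 gives 1142 − 167×3.4 = 574.2 → no gain ✓; to t=4.2 gives 1804 − 167×4.2 = 1102.6 → profitable ✗.
4 of the 6 constraints hold; not an equilibrium.

4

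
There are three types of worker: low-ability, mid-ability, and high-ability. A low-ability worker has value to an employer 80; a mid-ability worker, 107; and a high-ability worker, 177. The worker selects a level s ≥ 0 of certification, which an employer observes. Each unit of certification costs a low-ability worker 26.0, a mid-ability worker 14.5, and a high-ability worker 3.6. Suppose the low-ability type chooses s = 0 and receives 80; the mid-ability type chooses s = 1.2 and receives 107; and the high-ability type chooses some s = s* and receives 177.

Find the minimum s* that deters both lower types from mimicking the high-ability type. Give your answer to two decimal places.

Mid-ability type (on-path payoff 107 − 14.5×1.2 = 89.6) won't mimic when 89.6 ≥ 177 − 14.5·s*, i.e. s* ≥ 6.03.
Low-ability type (on-path payoff 80) won't mimic when 80 ≥ 177 − 26.0·s*, i.e. s* ≥ 3.73.
Both must hold, so s* = max(3.73, 6.03) = 6.03. The mid-ability type's constraint binds.

6.03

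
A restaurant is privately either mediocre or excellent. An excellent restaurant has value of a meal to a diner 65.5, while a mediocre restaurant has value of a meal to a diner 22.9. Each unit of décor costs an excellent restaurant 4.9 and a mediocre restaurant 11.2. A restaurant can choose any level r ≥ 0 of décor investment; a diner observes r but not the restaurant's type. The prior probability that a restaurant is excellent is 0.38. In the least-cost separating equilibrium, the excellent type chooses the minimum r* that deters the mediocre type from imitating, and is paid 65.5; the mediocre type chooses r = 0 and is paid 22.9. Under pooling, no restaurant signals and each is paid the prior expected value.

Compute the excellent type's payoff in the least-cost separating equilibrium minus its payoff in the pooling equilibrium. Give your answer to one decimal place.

7.8

Least-cost separating signal: r* solves 22.9 = 65.5 − 11.2·r*, so r* = (65.5 − 22.9)/11.2 ≈ 3.8036.
Excellent type's separating payoff: 65.5 − 4.9 × r* = 65.5 − 4.9 × (65.5 − 22.9)/11.2 = 65.5 − 208.74/11.2 ≈ 46.863.
Pooling payoff: 0.38 × 65.5 + 0.62 × 22.9 = 39.088.
Difference: 46.863 − 39.088 = 7.775, i.e. 7.8 to one decimal place.
The excellent type prefers to separate.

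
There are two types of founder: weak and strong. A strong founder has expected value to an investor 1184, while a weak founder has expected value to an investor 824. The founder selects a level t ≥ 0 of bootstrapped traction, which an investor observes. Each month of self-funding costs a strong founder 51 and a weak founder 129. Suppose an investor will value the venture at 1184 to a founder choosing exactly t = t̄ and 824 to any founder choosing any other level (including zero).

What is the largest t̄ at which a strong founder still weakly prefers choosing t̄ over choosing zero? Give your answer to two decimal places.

Choosing t̄ yields the strong type 1184 − 51·t̄; choosing zero yields 824.
The strong type is indifferent at 1184 − 51·t̄ = 824, i.e. t̄ = (1184 − 824) / 51 ≈ 7.06.
For any t̄ above 7.06 the strong type would rather pool at zero, so separation collapses.

7.06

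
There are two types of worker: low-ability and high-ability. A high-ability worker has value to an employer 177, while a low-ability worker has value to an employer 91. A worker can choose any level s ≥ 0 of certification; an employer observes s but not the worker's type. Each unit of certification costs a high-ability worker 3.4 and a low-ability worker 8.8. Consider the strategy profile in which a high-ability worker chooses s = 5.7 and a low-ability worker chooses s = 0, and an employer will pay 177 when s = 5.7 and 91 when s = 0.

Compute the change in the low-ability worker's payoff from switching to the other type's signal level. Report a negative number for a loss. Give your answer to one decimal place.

Playing s = 0 the low-ability worker receives 91.
Deviating to s = 5.7 brings payment 177 at cost 8.8 × 5.7 = 50.16, netting 126.84.
Gain from deviating: 126.84 − 91 = 35.84, i.e. 35.8 to one decimal place.
The gain is positive, so the low-ability type's incentive-compatibility constraint is violated — this profile is not a separating equilibrium.

35.8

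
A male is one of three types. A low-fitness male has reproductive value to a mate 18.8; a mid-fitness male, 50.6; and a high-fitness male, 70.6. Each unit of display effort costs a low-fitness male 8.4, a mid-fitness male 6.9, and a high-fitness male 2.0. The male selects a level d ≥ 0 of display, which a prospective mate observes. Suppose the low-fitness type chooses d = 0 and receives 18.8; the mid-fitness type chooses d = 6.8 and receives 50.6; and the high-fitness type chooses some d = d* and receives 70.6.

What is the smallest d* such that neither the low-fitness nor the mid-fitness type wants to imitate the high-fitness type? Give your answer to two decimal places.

9.70

Low-fitness type (on-path payoff 18.8) won't mimic when 18.8 ≥ 70.6 − 8.4·d*, i.e. d* ≥ 6.17.
Mid-fitness type (on-path payoff 50.6 − 6.9×6.8 = 3.68) won't mimic when 3.68 ≥ 70.6 − 6.9·d*, i.e. d* ≥ 9.70.
Both must hold, so d* = max(6.17, 9.70) = 9.70. The mid-fitness type's constraint binds.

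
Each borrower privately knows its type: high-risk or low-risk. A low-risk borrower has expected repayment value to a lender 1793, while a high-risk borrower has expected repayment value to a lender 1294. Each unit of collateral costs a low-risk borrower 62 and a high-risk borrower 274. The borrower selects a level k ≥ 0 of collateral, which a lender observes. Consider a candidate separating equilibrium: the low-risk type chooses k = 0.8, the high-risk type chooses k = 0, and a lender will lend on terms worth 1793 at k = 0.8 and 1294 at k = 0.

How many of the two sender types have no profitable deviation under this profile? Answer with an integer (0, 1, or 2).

1

Low-risk type: signal → 1793 − 62 × 0.8 = 1743.4; deviate to 0 → 1294. IC holds (1743.4 ≥ 1294).
High-risk type: stay at 0 → 1294; mimic → 1793 − 274 × 0.8 = 1573.8. IC fails (1294 < 1573.8).
1 of 2 constraints hold, so this profile is not an equilibrium.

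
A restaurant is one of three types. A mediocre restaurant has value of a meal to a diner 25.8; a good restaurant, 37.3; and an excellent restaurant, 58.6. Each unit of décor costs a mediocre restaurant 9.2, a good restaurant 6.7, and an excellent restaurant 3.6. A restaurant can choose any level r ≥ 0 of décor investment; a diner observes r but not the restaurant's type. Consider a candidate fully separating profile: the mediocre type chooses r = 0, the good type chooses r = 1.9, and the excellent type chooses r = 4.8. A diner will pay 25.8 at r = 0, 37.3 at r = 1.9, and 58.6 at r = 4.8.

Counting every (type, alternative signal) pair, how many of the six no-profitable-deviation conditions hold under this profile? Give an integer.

4

Good (own payoff 37.3 − 6.7×1.9 = 24.57): to r=0 gives 25.8 → profitable ✗; to r=4.8 gives 58.6 − 6.7×4.8 = 26.44 → profitable ✗.
Excellent (own payoff 58.6 − 3.6×4.8 = 41.32): to r=0 gives 25.8 → no gain ✓; to r=1.9 gives 37.3 − 3.6×1.9 = 30.46 → no gain ✓.
Mediocre (own payoff 25.8): to r=1.9 gives 37.3 − 9.2×1.9 = 19.82 → no gain ✓; to r=4.8 gives 58.6 − 9.2×4.8 = 14.44 → no gain ✓.
4 of the 6 constraints hold; not an equilibrium.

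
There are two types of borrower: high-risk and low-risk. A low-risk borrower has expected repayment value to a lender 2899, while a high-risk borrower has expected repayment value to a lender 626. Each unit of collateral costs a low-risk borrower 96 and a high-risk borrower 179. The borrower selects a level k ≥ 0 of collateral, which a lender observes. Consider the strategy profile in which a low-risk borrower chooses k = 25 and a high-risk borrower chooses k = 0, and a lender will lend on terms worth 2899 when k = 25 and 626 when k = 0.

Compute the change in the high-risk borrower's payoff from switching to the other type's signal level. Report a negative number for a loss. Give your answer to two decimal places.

Playing k = 0 the high-risk borrower receives 626.
Deviating to k = 25 brings payment 2899 at cost 179 × 25 = 4475, netting -1576.
Gain from deviating: -1576 − 626 = -2202.00.
The gain is negative, so the high-risk type's incentive-compatibility constraint is satisfied.

-2202.00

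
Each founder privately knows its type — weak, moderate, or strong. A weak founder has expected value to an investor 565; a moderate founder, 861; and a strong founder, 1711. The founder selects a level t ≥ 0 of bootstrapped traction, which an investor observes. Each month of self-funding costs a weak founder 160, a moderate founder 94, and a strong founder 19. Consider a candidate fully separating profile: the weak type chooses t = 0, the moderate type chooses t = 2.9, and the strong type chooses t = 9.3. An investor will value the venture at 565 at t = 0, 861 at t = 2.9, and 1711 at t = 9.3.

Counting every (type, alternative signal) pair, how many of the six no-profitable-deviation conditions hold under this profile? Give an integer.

Moderate (own payoff 861 − 94×2.9 = 588.4): to t=0 gives 565 → no gain ✓; to t=9.3 gives 1711 − 94×9.3 = 836.8 → profitable ✗.
Weak (own payoff 565): to t=2.9 gives 861 − 160×2.9 = 397 → no gain ✓; to t=9.3 gives 1711 − 160×9.3 = 223 → no gain ✓.
Strong (own payoff 1711 − 19×9.3 = 1534.3): to t=0 gives 565 → no gain ✓; to t=2.9 gives 861 − 19×2.9 = 805.9 → no gain ✓.
5 of the 6 constraints hold; not an equilibrium.

5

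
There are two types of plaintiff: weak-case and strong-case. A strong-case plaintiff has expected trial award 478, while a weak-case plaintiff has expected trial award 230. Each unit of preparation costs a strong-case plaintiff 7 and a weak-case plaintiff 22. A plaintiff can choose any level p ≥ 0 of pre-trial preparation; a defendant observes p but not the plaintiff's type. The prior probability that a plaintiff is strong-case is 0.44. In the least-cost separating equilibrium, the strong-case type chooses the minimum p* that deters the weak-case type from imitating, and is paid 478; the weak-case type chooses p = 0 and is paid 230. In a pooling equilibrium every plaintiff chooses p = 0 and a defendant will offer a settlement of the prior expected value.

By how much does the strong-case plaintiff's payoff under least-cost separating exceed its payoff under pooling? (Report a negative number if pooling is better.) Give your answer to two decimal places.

59.97

Least-cost separating signal: p* solves 230 = 478 − 22·p*, so p* = (478 − 230)/22 ≈ 11.2727.
Strong-case type's separating payoff: 478 − 7 × p* = 478 − 7 × (478 − 230)/22 = 478 − 1736/22 ≈ 399.0909.
Pooling payoff: 0.44 × 478 + 0.56 × 230 = 339.12.
Difference: 399.0909 − 339.12 = 59.9709, i.e. 59.97 to two decimal places.
The strong-case type prefers to separate.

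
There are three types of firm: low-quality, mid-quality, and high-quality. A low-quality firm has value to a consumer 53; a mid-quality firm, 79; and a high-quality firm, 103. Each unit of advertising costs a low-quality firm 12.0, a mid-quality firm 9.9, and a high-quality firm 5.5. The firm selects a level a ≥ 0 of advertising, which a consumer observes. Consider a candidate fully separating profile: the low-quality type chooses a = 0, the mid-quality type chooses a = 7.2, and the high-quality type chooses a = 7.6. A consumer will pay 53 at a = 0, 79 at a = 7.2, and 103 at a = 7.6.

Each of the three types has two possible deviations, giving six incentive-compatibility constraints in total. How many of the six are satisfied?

4

Low-quality (own payoff 53): to a=7.2 gives 79 − 12.0×7.2 = -7.4 → no gain ✓; to a=7.6 gives 103 − 12.0×7.6 = 11.8 → no gain ✓.
Mid-quality (own payoff 79 − 9.9×7.2 = 7.72): to a=0 gives 53 → profitable ✗; to a=7.6 gives 103 − 9.9×7.6 = 27.76 → profitable ✗.
High-quality (own payoff 103 − 5.5×7.6 = 61.2): to a=0 gives 53 → no gain ✓; to a=7.2 gives 79 − 5.5×7.2 = 39.4 → no gain ✓.
4 of the 6 constraints hold; not an equilibrium.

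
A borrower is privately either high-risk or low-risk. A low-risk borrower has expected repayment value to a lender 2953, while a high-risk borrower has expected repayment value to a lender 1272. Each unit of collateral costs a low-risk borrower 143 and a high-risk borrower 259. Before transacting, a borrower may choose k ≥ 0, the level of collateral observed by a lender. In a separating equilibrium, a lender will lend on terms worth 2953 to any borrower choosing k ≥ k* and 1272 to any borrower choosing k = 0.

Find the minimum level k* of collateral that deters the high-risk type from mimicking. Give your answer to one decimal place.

A high-risk borrower choosing k = 0 receives 1272.
Imitating at k* instead would pay 2953 at cost 259·k*, netting 2953 − 259·k*.
Indifference: 1272 = 2953 − 259·k*, so k* = (2953 − 1272) / 259 ≈ 6.5.
At k* the high-risk type's incentive constraint just binds; the low-risk type strictly prefers k* since its per-unit cost is lower.

6.5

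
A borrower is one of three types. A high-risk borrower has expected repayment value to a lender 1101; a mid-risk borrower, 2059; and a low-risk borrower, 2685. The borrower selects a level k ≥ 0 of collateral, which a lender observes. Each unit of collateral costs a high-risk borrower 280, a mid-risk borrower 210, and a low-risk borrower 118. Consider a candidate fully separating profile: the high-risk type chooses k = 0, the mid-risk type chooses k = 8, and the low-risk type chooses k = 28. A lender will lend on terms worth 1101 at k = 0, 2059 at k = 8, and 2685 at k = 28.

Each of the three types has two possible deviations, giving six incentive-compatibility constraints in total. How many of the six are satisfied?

Low-risk (own payoff 2685 − 118×28 = -619): to k=0 gives 1101 → profitable ✗; to k=8 gives 2059 − 118×8 = 1115 → profitable ✗.
High-risk (own payoff 1101): to k=8 gives 2059 − 280×8 = -181 → no gain ✓; to k=28 gives 2685 − 280×28 = -5155 → no gain ✓.
Mid-risk (own payoff 2059 − 210×8 = 379): to k=0 gives 1101 → profitable ✗; to k=28 gives 2685 − 210×28 = -3195 → no gain ✓.
3 of the 6 constraints hold; not an equilibrium.

3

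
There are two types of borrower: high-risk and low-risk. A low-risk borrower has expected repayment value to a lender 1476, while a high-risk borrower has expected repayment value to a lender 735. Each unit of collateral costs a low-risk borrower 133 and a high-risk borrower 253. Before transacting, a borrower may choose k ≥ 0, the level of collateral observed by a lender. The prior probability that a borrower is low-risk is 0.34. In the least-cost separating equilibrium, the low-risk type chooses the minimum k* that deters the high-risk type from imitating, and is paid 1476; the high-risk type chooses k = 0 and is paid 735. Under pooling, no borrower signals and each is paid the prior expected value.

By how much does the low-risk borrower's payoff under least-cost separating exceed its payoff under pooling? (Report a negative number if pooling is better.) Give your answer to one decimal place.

99.5

Least-cost separating signal: k* solves 735 = 1476 − 253·k*, so k* = (1476 − 735)/253 ≈ 2.9289.
Low-risk type's separating payoff: 1476 − 133 × k* = 1476 − 133 × (1476 − 735)/253 = 1476 − 98553/253 ≈ 1086.462.
Pooling payoff: 0.34 × 1476 + 0.66 × 735 = 986.94.
Difference: 1086.462 − 986.94 = 99.522, i.e. 99.5 to one decimal place.
The low-risk type prefers to separate.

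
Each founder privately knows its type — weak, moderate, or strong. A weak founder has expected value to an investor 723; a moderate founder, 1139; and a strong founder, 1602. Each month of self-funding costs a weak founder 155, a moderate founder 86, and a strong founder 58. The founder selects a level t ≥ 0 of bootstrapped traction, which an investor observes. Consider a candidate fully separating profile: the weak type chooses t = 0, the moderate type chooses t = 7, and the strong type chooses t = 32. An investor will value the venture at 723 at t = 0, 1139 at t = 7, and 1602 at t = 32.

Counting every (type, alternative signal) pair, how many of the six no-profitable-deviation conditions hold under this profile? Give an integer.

Moderate (own payoff 1139 − 86×7 = 537): to t=0 gives 723 → profitable ✗; to t=32 gives 1602 − 86×32 = -1150 → no gain ✓.
Weak (own payoff 723): to t=7 gives 1139 − 155×7 = 54 → no gain ✓; to t=32 gives 1602 − 155×32 = -3358 → no gain ✓.
Strong (own payoff 1602 − 58×32 = -254): to t=0 gives 723 → profitable ✗; to t=7 gives 1139 − 58×7 = 733 → profitable ✗.
3 of the 6 constraints hold; not an equilibrium.

3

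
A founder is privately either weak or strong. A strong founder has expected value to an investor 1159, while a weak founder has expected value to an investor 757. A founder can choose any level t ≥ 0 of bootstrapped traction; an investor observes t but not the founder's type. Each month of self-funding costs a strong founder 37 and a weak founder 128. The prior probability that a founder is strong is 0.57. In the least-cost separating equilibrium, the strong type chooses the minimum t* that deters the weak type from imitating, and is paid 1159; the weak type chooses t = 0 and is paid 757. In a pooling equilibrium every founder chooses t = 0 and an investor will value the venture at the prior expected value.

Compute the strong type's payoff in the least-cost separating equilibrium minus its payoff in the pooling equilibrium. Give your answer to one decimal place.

Least-cost separating signal: t* solves 757 = 1159 − 128·t*, so t* = (1159 − 757)/128 ≈ 3.1406.
Strong type's separating payoff: 1159 − 37 × t* = 1159 − 37 × (1159 − 757)/128 = 1159 − 14874/128 ≈ 1042.797.
Pooling payoff: 0.57 × 1159 + 0.43 × 757 = 986.14.
Difference: 1042.797 − 986.14 = 56.657, i.e. 56.7 to one decimal place.
The strong type prefers to separate.

56.7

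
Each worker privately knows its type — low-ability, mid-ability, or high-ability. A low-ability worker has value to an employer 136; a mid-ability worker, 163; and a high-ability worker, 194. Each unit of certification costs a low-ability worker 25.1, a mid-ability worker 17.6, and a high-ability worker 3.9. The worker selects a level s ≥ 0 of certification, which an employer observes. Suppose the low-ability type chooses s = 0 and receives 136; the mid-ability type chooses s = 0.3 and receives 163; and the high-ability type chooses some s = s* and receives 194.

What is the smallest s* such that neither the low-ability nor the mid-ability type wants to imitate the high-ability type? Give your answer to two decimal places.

2.31

Mid-ability type (on-path payoff 163 − 17.6×0.3 = 157.72) won't mimic when 157.72 ≥ 194 − 17.6·s*, i.e. s* ≥ 2.06.
Low-ability type (on-path payoff 136) won't mimic when 136 ≥ 194 − 25.1·s*, i.e. s* ≥ 2.31.
Both must hold, so s* = max(2.31, 2.06) = 2.31. The low-ability type's constraint binds.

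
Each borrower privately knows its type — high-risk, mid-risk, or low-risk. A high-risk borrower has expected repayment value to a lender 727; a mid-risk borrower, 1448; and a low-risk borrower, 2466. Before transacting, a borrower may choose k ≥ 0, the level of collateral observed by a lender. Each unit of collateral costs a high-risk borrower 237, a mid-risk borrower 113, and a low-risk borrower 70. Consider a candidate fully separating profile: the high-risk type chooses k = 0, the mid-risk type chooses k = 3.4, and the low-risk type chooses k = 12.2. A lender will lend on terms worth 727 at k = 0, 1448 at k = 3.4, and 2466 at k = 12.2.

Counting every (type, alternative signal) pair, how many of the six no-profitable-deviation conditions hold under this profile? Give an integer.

5

Mid-risk (own payoff 1448 − 113×3.4 = 1063.8): to k=0 gives 727 → no gain ✓; to k=12.2 gives 2466 − 113×12.2 = 1087.4 → profitable ✗.
Low-risk (own payoff 2466 − 70×12.2 = 1612): to k=0 gives 727 → no gain ✓; to k=3.4 gives 1448 − 70×3.4 = 1210 → no gain ✓.
High-risk (own payoff 727): to k=3.4 gives 1448 − 237×3.4 = 642.2 → no gain ✓; to k=12.2 gives 2466 − 237×12.2 = -425.4 → no gain ✓.
5 of the 6 constraints hold; not an equilibrium.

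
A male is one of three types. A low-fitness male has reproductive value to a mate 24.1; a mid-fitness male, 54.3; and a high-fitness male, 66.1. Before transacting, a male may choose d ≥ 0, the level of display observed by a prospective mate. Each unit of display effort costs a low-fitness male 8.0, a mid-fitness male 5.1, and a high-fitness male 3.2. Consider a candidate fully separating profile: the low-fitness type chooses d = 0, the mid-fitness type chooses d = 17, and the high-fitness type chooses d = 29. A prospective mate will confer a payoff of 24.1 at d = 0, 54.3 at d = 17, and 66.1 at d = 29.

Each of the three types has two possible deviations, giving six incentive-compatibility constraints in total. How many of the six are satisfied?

3

Mid-fitness (own payoff 54.3 − 5.1×17 = -32.4): to d=0 gives 24.1 → profitable ✗; to d=29 gives 66.1 − 5.1×29 = -81.8 → no gain ✓.
Low-fitness (own payoff 24.1): to d=17 gives 54.3 − 8.0×17 = -81.7 → no gain ✓; to d=29 gives 66.1 − 8.0×29 = -165.9 → no gain ✓.
High-fitness (own payoff 66.1 − 3.2×29 = -26.7): to d=0 gives 24.1 → profitable ✗; to d=17 gives 54.3 − 3.2×17 = -0.1 → profitable ✗.
3 of the 6 constraints hold; not an equilibrium.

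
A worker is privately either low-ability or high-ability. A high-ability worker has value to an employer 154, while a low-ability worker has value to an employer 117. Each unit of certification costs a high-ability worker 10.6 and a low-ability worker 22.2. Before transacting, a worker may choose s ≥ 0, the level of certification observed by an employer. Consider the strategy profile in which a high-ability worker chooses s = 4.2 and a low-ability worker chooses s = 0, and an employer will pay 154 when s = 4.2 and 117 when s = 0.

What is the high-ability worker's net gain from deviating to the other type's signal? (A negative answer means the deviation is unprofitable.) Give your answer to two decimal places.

Playing s = 4.2 the high-ability worker receives 154 − 10.6 × 4.2 = 109.48.
Deviating to s = 0 yields 117 instead.
Gain from deviating: 117 − 109.48 = 7.52.
The gain is positive, so the high-ability type's incentive-compatibility constraint is violated — this profile is not a separating equilibrium.

7.52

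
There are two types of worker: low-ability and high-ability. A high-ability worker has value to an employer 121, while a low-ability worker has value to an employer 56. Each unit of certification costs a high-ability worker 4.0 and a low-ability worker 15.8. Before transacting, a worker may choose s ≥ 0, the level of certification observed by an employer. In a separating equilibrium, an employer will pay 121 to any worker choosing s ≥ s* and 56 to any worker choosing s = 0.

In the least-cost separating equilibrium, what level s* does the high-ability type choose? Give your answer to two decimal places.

4.11

A low-ability worker choosing s = 0 receives 56.
Imitating at s* instead would pay 121 at cost 15.8·s*, netting 121 − 15.8·s*.
Indifference: 56 = 121 − 15.8·s*, so s* = (121 − 56) / 15.8 ≈ 4.11.
This is the low-ability type's binding incentive-compatibility constraint; any s ≥ 4.11 sustains separation on that side.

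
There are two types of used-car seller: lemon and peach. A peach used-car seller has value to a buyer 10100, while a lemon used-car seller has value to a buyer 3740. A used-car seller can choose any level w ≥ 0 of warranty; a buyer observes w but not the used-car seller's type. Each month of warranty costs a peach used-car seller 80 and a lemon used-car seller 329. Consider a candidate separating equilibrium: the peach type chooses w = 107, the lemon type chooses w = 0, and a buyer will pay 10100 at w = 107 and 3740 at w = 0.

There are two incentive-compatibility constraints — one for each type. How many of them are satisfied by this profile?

Peach type: signal → 10100 − 80 × 107 = 1540; deviate to 0 → 3740. IC fails (1540 < 3740).
Lemon type: stay at 0 → 3740; mimic → 10100 − 329 × 107 = -25103. IC holds (3740 ≥ -25103).
1 of 2 constraints hold, so this profile is not an equilibrium.

1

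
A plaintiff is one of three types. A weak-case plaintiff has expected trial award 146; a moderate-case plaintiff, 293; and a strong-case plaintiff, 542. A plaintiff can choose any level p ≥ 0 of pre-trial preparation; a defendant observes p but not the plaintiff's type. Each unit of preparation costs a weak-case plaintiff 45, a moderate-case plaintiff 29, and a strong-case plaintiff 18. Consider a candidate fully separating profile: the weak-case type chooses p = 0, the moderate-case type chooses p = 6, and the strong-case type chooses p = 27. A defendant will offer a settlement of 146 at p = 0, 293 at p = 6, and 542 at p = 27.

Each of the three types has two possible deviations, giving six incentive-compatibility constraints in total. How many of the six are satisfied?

Strong-case (own payoff 542 − 18×27 = 56): to p=0 gives 146 → profitable ✗; to p=6 gives 293 − 18×6 = 185 → profitable ✗.
Moderate-case (own payoff 293 − 29×6 = 119): to p=0 gives 146 → profitable ✗; to p=27 gives 542 − 29×27 = -241 → no gain ✓.
Weak-case (own payoff 146): to p=6 gives 293 − 45×6 = 23 → no gain ✓; to p=27 gives 542 − 45×27 = -673 → no gain ✓.
3 of the 6 constraints hold; not an equilibrium.

3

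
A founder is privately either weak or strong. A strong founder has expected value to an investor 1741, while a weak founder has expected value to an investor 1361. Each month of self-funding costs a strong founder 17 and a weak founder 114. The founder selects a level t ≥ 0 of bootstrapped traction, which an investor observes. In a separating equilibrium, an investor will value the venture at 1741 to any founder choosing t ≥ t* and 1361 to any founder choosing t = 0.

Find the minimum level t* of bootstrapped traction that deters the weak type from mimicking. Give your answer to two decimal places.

A weak founder choosing t = 0 receives 1361.
Imitating at t* instead would pay 1741 at cost 114·t*, netting 1741 − 114·t*.
Indifference: 1361 = 1741 − 114·t*, so t* = (1741 − 1361) / 114 ≈ 3.33.
This is the weak type's binding incentive-compatibility constraint; any t ≥ 3.33 sustains separation on that side.

3.33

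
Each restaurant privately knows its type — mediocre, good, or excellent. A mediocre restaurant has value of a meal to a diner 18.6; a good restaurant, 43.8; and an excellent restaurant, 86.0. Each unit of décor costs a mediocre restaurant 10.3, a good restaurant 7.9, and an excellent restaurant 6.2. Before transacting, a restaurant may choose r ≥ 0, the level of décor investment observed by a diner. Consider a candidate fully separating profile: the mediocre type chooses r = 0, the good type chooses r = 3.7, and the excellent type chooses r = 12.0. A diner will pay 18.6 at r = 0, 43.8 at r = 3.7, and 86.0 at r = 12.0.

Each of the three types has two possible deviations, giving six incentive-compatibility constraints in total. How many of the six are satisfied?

3

Mediocre (own payoff 18.6): to r=3.7 gives 43.8 − 10.3×3.7 = 5.69 → no gain ✓; to r=12.0 gives 86.0 − 10.3×12.0 = -37.6 → no gain ✓.
Excellent (own payoff 86.0 − 6.2×12.0 = 11.6): to r=0 gives 18.6 → profitable ✗; to r=3.7 gives 43.8 − 6.2×3.7 = 20.86 → profitable ✗.
Good (own payoff 43.8 − 7.9×3.7 = 14.57): to r=0 gives 18.6 → profitable ✗; to r=12.0 gives 86.0 − 7.9×12.0 = -8.8 → no gain ✓.
3 of the 6 constraints hold; not an equilibrium.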